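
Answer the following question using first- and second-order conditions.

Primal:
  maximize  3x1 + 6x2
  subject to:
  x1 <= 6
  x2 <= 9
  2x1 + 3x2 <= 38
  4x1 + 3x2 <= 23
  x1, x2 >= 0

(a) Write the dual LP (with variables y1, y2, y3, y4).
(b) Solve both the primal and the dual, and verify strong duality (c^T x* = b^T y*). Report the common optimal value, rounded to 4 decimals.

The standard primal-dual pair for 'max c^T x s.t. A x <= b, x >= 0' is:
  Dual:  min b^T y  s.t.  A^T y >= c,  y >= 0.

So the dual LP is:
  minimize  6y1 + 9y2 + 38y3 + 23y4
  subject to:
    y1 + 2y3 + 4y4 >= 3
    y2 + 3y3 + 3y4 >= 6
    y1, y2, y3, y4 >= 0

Solving the primal: x* = (0, 7.6667).
  primal value c^T x* = 46.
Solving the dual: y* = (0, 0, 0, 2).
  dual value b^T y* = 46.
Strong duality: c^T x* = b^T y*. Confirmed.

46


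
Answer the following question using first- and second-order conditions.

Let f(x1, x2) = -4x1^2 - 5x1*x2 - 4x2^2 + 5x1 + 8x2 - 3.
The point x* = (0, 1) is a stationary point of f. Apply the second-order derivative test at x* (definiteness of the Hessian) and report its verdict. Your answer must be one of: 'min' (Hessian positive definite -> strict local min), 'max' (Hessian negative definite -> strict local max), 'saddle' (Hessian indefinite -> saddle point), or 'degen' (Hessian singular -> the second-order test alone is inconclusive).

Compute the Hessian H = grad^2 f:
  H = [[-8, -5], [-5, -8]]
Verify stationarity: grad f(x*) = H x* + g = (0, 0).
Eigenvalues of H: -13, -3.
Both eigenvalues < 0, so H is negative definite -> x* is a strict local max.

max


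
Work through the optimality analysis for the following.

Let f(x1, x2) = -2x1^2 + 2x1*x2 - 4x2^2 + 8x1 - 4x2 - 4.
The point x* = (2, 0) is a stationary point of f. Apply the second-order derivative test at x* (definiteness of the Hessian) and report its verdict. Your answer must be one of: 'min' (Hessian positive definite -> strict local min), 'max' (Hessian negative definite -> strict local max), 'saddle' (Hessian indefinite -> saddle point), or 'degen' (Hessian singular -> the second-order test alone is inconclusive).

Compute the Hessian H = grad^2 f:
  H = [[-4, 2], [2, -8]]
Verify stationarity: grad f(x*) = H x* + g = (0, 0).
Eigenvalues of H: -8.8284, -3.1716.
Both eigenvalues < 0, so H is negative definite -> x* is a strict local max.

max


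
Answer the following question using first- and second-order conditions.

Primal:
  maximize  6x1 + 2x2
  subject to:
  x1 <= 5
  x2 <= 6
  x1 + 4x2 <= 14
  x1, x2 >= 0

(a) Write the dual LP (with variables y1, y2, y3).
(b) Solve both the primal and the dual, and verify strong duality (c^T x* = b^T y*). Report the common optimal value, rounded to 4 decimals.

The standard primal-dual pair for 'max c^T x s.t. A x <= b, x >= 0' is:
  Dual:  min b^T y  s.t.  A^T y >= c,  y >= 0.

So the dual LP is:
  minimize  5y1 + 6y2 + 14y3
  subject to:
    y1 + y3 >= 6
    y2 + 4y3 >= 2
    y1, y2, y3 >= 0

Solving the primal: x* = (5, 2.25).
  primal value c^T x* = 34.5.
Solving the dual: y* = (5.5, 0, 0.5).
  dual value b^T y* = 34.5.
Strong duality: c^T x* = b^T y*. Confirmed.

34.5


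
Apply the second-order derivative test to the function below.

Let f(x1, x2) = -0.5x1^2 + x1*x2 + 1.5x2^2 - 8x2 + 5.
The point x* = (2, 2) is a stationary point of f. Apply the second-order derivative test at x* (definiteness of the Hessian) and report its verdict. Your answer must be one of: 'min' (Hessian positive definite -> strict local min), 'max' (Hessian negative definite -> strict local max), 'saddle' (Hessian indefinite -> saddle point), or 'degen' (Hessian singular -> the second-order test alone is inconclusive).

Compute the Hessian H = grad^2 f:
  H = [[-1, 1], [1, 3]]
Verify stationarity: grad f(x*) = H x* + g = (0, 0).
Eigenvalues of H: -1.2361, 3.2361.
Eigenvalues have mixed signs, so H is indefinite -> x* is a saddle point.

saddle


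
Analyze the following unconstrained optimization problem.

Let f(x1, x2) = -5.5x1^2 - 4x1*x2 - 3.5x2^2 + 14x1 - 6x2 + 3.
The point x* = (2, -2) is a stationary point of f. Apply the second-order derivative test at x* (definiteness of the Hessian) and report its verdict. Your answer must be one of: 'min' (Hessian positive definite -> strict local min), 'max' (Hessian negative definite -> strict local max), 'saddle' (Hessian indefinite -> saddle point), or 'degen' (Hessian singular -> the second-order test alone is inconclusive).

Compute the Hessian H = grad^2 f:
  H = [[-11, -4], [-4, -7]]
Verify stationarity: grad f(x*) = H x* + g = (0, 0).
Eigenvalues of H: -13.4721, -4.5279.
Both eigenvalues < 0, so H is negative definite -> x* is a strict local max.

max


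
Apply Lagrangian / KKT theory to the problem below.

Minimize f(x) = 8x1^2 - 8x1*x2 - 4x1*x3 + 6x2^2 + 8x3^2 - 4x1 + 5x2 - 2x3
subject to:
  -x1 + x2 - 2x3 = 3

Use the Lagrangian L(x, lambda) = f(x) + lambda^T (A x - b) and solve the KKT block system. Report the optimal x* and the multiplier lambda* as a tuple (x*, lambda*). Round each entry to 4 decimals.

Form the Lagrangian:
  L(x, lambda) = (1/2) x^T Q x + c^T x + lambda^T (A x - b)
Stationarity (grad_x L = 0): Q x + c + A^T lambda = 0.
Primal feasibility: A x = b.

This gives the KKT block system:
  [ Q   A^T ] [ x     ]   [-c ]
  [ A    0  ] [ lambda ] = [ b ]

Solving the linear system:
  x*      = (-0.6809, -0.0957, -1.2074)
  lambda* = (-9.2979)
  f(x*)   = 16.2766

x* = (-0.6809, -0.0957, -1.2074), lambda* = (-9.2979)


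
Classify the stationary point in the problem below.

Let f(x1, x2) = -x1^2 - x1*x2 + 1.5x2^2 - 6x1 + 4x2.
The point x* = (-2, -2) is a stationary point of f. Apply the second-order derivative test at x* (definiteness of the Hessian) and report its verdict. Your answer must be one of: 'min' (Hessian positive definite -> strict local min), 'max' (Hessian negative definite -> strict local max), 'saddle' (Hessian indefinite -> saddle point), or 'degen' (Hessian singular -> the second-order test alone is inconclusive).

Compute the Hessian H = grad^2 f:
  H = [[-2, -1], [-1, 3]]
Verify stationarity: grad f(x*) = H x* + g = (0, 0).
Eigenvalues of H: -2.1926, 3.1926.
Eigenvalues have mixed signs, so H is indefinite -> x* is a saddle point.

saddle


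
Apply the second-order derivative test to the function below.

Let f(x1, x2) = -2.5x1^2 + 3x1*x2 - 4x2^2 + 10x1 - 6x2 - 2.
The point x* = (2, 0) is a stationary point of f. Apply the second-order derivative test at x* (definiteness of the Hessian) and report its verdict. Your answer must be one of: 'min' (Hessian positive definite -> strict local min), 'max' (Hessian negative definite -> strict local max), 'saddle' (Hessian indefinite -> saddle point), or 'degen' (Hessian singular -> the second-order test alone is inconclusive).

Compute the Hessian H = grad^2 f:
  H = [[-5, 3], [3, -8]]
Verify stationarity: grad f(x*) = H x* + g = (0, 0).
Eigenvalues of H: -9.8541, -3.1459.
Both eigenvalues < 0, so H is negative definite -> x* is a strict local max.

max


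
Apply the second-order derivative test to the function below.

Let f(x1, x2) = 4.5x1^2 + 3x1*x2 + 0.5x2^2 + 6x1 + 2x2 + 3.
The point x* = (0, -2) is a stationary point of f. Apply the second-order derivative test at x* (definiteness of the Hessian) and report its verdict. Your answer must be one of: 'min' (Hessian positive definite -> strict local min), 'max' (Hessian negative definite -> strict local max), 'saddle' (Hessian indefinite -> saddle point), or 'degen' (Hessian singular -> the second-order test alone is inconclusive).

Compute the Hessian H = grad^2 f:
  H = [[9, 3], [3, 1]]
Verify stationarity: grad f(x*) = H x* + g = (0, 0).
Eigenvalues of H: 0, 10.
H has a zero eigenvalue (singular; positive semidefinite but not definite), so H is neither positive definite, negative definite, nor indefinite. The second-order test alone is inconclusive -> degen.
(Indeed, f is constant along the null direction of H through x*, so x* is not a strict local extremum.)

degen


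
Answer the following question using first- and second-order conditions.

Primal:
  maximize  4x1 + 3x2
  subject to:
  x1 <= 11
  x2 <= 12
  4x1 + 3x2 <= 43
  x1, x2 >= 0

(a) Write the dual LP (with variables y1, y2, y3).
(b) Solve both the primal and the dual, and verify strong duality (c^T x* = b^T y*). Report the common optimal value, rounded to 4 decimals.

The standard primal-dual pair for 'max c^T x s.t. A x <= b, x >= 0' is:
  Dual:  min b^T y  s.t.  A^T y >= c,  y >= 0.

So the dual LP is:
  minimize  11y1 + 12y2 + 43y3
  subject to:
    y1 + 4y3 >= 4
    y2 + 3y3 >= 3
    y1, y2, y3 >= 0

Solving the primal: x* = (10.75, 0).
  primal value c^T x* = 43.
Solving the dual: y* = (0, 0, 1).
  dual value b^T y* = 43.
Strong duality: c^T x* = b^T y*. Confirmed.

43


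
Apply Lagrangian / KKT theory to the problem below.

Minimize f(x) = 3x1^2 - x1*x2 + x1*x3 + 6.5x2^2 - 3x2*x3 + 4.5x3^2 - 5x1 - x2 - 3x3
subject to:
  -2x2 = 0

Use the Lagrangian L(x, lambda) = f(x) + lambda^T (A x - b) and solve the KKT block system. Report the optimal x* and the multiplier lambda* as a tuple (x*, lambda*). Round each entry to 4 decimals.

Form the Lagrangian:
  L(x, lambda) = (1/2) x^T Q x + c^T x + lambda^T (A x - b)
Stationarity (grad_x L = 0): Q x + c + A^T lambda = 0.
Primal feasibility: A x = b.

This gives the KKT block system:
  [ Q   A^T ] [ x     ]   [-c ]
  [ A    0  ] [ lambda ] = [ b ]

Solving the linear system:
  x*      = (0.7925, 0, 0.2453)
  lambda* = (-1.2642)
  f(x*)   = -2.3491

x* = (0.7925, 0, 0.2453), lambda* = (-1.2642)


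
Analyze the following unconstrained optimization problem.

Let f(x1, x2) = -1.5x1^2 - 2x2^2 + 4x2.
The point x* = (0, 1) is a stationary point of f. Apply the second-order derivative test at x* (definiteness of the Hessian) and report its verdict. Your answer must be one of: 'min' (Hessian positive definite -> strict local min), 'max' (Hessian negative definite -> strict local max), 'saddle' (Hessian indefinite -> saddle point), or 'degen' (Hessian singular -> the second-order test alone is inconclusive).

Compute the Hessian H = grad^2 f:
  H = [[-3, 0], [0, -4]]
Verify stationarity: grad f(x*) = H x* + g = (0, 0).
Eigenvalues of H: -4, -3.
Both eigenvalues < 0, so H is negative definite -> x* is a strict local max.

max


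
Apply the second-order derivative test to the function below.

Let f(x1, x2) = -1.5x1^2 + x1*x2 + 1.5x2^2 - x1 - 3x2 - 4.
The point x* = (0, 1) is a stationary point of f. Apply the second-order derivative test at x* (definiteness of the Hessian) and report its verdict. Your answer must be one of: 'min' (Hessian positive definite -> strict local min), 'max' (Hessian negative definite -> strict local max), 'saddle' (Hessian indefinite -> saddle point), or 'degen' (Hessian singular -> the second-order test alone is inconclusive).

Compute the Hessian H = grad^2 f:
  H = [[-3, 1], [1, 3]]
Verify stationarity: grad f(x*) = H x* + g = (0, 0).
Eigenvalues of H: -3.1623, 3.1623.
Eigenvalues have mixed signs, so H is indefinite -> x* is a saddle point.

saddle


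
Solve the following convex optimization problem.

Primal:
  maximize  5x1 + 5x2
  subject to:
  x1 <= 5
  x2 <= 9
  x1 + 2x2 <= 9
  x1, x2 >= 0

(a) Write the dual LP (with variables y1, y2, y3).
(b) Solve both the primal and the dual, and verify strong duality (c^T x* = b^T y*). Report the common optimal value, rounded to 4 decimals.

The standard primal-dual pair for 'max c^T x s.t. A x <= b, x >= 0' is:
  Dual:  min b^T y  s.t.  A^T y >= c,  y >= 0.

So the dual LP is:
  minimize  5y1 + 9y2 + 9y3
  subject to:
    y1 + y3 >= 5
    y2 + 2y3 >= 5
    y1, y2, y3 >= 0

Solving the primal: x* = (5, 2).
  primal value c^T x* = 35.
Solving the dual: y* = (2.5, 0, 2.5).
  dual value b^T y* = 35.
Strong duality: c^T x* = b^T y*. Confirmed.

35


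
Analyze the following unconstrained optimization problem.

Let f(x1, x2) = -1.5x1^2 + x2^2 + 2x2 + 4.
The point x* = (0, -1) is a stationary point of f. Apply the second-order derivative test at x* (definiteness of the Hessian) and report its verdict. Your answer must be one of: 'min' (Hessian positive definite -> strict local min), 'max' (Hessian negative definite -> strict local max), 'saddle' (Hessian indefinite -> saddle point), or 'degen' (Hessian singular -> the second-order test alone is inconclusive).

Compute the Hessian H = grad^2 f:
  H = [[-3, 0], [0, 2]]
Verify stationarity: grad f(x*) = H x* + g = (0, 0).
Eigenvalues of H: -3, 2.
Eigenvalues have mixed signs, so H is indefinite -> x* is a saddle point.

saddle


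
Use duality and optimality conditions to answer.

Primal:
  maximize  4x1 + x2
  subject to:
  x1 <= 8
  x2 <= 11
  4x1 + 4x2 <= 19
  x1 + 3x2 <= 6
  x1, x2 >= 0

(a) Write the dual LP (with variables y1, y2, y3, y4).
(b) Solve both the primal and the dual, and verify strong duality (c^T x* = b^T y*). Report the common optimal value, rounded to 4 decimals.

The standard primal-dual pair for 'max c^T x s.t. A x <= b, x >= 0' is:
  Dual:  min b^T y  s.t.  A^T y >= c,  y >= 0.

So the dual LP is:
  minimize  8y1 + 11y2 + 19y3 + 6y4
  subject to:
    y1 + 4y3 + y4 >= 4
    y2 + 4y3 + 3y4 >= 1
    y1, y2, y3, y4 >= 0

Solving the primal: x* = (4.75, 0).
  primal value c^T x* = 19.
Solving the dual: y* = (0, 0, 1, 0).
  dual value b^T y* = 19.
Strong duality: c^T x* = b^T y*. Confirmed.

19


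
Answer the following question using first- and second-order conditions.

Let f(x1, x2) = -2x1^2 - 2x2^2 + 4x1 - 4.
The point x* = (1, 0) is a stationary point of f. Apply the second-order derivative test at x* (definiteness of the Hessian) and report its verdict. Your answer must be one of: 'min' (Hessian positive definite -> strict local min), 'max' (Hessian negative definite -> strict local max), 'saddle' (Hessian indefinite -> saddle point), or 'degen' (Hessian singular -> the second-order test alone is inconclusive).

Compute the Hessian H = grad^2 f:
  H = [[-4, 0], [0, -4]]
Verify stationarity: grad f(x*) = H x* + g = (0, 0).
Eigenvalues of H: -4, -4.
Both eigenvalues < 0, so H is negative definite -> x* is a strict local max.

max


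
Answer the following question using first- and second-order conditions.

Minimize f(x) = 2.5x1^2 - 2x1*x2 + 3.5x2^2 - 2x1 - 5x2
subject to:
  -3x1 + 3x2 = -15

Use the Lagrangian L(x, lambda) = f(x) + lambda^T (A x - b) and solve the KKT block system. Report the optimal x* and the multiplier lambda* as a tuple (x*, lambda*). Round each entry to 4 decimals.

Form the Lagrangian:
  L(x, lambda) = (1/2) x^T Q x + c^T x + lambda^T (A x - b)
Stationarity (grad_x L = 0): Q x + c + A^T lambda = 0.
Primal feasibility: A x = b.

This gives the KKT block system:
  [ Q   A^T ] [ x     ]   [-c ]
  [ A    0  ] [ lambda ] = [ b ]

Solving the linear system:
  x*      = (4, -1)
  lambda* = (6.6667)
  f(x*)   = 48.5

x* = (4, -1), lambda* = (6.6667)


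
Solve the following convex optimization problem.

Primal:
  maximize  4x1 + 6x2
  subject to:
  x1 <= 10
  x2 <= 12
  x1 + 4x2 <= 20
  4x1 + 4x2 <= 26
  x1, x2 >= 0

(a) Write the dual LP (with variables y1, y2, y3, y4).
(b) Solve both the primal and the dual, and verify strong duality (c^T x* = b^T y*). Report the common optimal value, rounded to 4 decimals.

The standard primal-dual pair for 'max c^T x s.t. A x <= b, x >= 0' is:
  Dual:  min b^T y  s.t.  A^T y >= c,  y >= 0.

So the dual LP is:
  minimize  10y1 + 12y2 + 20y3 + 26y4
  subject to:
    y1 + y3 + 4y4 >= 4
    y2 + 4y3 + 4y4 >= 6
    y1, y2, y3, y4 >= 0

Solving the primal: x* = (2, 4.5).
  primal value c^T x* = 35.
Solving the dual: y* = (0, 0, 0.6667, 0.8333).
  dual value b^T y* = 35.
Strong duality: c^T x* = b^T y*. Confirmed.

35


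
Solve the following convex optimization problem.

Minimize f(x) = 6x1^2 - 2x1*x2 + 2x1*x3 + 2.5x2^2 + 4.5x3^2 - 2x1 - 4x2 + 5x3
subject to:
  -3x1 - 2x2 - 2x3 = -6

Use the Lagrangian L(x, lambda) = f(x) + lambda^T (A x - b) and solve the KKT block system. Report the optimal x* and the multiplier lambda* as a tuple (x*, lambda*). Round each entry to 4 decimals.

Form the Lagrangian:
  L(x, lambda) = (1/2) x^T Q x + c^T x + lambda^T (A x - b)
Stationarity (grad_x L = 0): Q x + c + A^T lambda = 0.
Primal feasibility: A x = b.

This gives the KKT block system:
  [ Q   A^T ] [ x     ]   [-c ]
  [ A    0  ] [ lambda ] = [ b ]

Solving the linear system:
  x*      = (0.9883, 1.9008, -0.3832)
  lambda* = (1.7638)
  f(x*)   = -0.4567

x* = (0.9883, 1.9008, -0.3832), lambda* = (1.7638)


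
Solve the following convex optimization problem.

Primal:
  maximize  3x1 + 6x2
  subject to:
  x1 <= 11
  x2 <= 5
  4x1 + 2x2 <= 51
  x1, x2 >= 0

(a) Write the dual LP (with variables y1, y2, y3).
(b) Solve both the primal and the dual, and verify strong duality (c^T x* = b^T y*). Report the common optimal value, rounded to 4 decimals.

The standard primal-dual pair for 'max c^T x s.t. A x <= b, x >= 0' is:
  Dual:  min b^T y  s.t.  A^T y >= c,  y >= 0.

So the dual LP is:
  minimize  11y1 + 5y2 + 51y3
  subject to:
    y1 + 4y3 >= 3
    y2 + 2y3 >= 6
    y1, y2, y3 >= 0

Solving the primal: x* = (10.25, 5).
  primal value c^T x* = 60.75.
Solving the dual: y* = (0, 4.5, 0.75).
  dual value b^T y* = 60.75.
Strong duality: c^T x* = b^T y*. Confirmed.

60.75


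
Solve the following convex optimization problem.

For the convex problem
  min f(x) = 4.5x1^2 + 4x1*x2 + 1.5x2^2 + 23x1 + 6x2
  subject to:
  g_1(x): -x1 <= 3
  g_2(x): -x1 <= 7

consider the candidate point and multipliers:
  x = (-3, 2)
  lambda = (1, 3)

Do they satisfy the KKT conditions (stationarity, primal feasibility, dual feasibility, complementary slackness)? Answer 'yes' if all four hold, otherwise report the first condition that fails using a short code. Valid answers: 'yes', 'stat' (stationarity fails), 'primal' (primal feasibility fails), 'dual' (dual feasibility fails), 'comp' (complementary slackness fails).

Gradient of f: grad f(x) = Q x + c = (4, 0)
Constraint values g_i(x) = a_i^T x - b_i:
  g_1((-3, 2)) = 0
  g_2((-3, 2)) = -4
Stationarity residual: grad f(x) + sum_i lambda_i a_i = (0, 0)
  -> stationarity OK
Primal feasibility (all g_i <= 0): OK
Dual feasibility (all lambda_i >= 0): OK
Complementary slackness (lambda_i * g_i(x) = 0 for all i): FAILS

Verdict: the first failing condition is complementary_slackness -> comp.

comp


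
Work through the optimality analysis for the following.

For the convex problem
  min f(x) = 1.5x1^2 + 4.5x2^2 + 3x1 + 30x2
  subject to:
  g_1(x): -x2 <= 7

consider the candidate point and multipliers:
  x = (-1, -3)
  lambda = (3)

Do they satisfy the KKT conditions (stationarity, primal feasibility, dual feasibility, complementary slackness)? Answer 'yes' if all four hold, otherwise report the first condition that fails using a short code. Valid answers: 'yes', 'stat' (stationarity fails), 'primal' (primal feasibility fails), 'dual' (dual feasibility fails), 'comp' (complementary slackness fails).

Gradient of f: grad f(x) = Q x + c = (0, 3)
Constraint values g_i(x) = a_i^T x - b_i:
  g_1((-1, -3)) = -4
Stationarity residual: grad f(x) + sum_i lambda_i a_i = (0, 0)
  -> stationarity OK
Primal feasibility (all g_i <= 0): OK
Dual feasibility (all lambda_i >= 0): OK
Complementary slackness (lambda_i * g_i(x) = 0 for all i): FAILS

Verdict: the first failing condition is complementary_slackness -> comp.

comp


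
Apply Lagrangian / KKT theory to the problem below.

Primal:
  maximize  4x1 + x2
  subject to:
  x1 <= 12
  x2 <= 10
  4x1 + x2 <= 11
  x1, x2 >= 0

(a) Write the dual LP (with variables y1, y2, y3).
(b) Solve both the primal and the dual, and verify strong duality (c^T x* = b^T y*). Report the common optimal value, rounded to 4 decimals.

The standard primal-dual pair for 'max c^T x s.t. A x <= b, x >= 0' is:
  Dual:  min b^T y  s.t.  A^T y >= c,  y >= 0.

So the dual LP is:
  minimize  12y1 + 10y2 + 11y3
  subject to:
    y1 + 4y3 >= 4
    y2 + y3 >= 1
    y1, y2, y3 >= 0

Solving the primal: x* = (2.75, 0).
  primal value c^T x* = 11.
Solving the dual: y* = (0, 0, 1).
  dual value b^T y* = 11.
Strong duality: c^T x* = b^T y*. Confirmed.

11


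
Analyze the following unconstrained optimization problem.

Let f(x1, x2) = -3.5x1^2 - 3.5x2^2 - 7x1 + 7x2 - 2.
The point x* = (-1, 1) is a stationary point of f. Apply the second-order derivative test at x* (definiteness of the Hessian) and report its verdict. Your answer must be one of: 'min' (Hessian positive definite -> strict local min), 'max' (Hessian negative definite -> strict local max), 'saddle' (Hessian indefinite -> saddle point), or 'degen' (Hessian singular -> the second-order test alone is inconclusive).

Compute the Hessian H = grad^2 f:
  H = [[-7, 0], [0, -7]]
Verify stationarity: grad f(x*) = H x* + g = (0, 0).
Eigenvalues of H: -7, -7.
Both eigenvalues < 0, so H is negative definite -> x* is a strict local max.

max


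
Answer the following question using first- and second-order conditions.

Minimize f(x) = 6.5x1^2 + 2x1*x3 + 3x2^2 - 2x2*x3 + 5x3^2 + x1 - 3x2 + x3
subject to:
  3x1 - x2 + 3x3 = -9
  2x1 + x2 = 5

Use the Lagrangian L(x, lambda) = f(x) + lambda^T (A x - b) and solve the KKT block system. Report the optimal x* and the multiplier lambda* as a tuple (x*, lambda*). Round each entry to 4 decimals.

Form the Lagrangian:
  L(x, lambda) = (1/2) x^T Q x + c^T x + lambda^T (A x - b)
Stationarity (grad_x L = 0): Q x + c + A^T lambda = 0.
Primal feasibility: A x = b.

This gives the KKT block system:
  [ Q   A^T ] [ x     ]   [-c ]
  [ A    0  ] [ lambda ] = [ b ]

Solving the linear system:
  x*      = (0.531, 3.938, -2.2184)
  lambda* = (9.3325, -15.732)
  f(x*)   = 74.5757

x* = (0.531, 3.938, -2.2184), lambda* = (9.3325, -15.732)


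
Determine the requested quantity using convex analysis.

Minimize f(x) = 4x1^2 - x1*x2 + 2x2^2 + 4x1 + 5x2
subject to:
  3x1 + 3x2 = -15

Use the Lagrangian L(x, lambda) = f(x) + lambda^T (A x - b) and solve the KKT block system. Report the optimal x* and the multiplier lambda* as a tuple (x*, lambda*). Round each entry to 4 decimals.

Form the Lagrangian:
  L(x, lambda) = (1/2) x^T Q x + c^T x + lambda^T (A x - b)
Stationarity (grad_x L = 0): Q x + c + A^T lambda = 0.
Primal feasibility: A x = b.

This gives the KKT block system:
  [ Q   A^T ] [ x     ]   [-c ]
  [ A    0  ] [ lambda ] = [ b ]

Solving the linear system:
  x*      = (-1.7143, -3.2857)
  lambda* = (2.1429)
  f(x*)   = 4.4286

x* = (-1.7143, -3.2857), lambda* = (2.1429)


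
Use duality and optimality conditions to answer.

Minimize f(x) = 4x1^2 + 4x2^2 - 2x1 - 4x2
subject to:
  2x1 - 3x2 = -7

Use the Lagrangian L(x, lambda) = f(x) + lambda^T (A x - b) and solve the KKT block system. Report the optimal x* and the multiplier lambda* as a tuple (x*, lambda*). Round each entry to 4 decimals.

Form the Lagrangian:
  L(x, lambda) = (1/2) x^T Q x + c^T x + lambda^T (A x - b)
Stationarity (grad_x L = 0): Q x + c + A^T lambda = 0.
Primal feasibility: A x = b.

This gives the KKT block system:
  [ Q   A^T ] [ x     ]   [-c ]
  [ A    0  ] [ lambda ] = [ b ]

Solving the linear system:
  x*      = (-0.6731, 1.8846)
  lambda* = (3.6923)
  f(x*)   = 9.8269

x* = (-0.6731, 1.8846), lambda* = (3.6923)


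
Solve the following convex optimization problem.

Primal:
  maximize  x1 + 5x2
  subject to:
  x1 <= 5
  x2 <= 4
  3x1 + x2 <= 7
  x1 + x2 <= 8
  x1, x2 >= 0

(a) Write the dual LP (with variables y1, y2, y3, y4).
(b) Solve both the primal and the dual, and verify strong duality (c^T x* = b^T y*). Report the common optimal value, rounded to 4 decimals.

The standard primal-dual pair for 'max c^T x s.t. A x <= b, x >= 0' is:
  Dual:  min b^T y  s.t.  A^T y >= c,  y >= 0.

So the dual LP is:
  minimize  5y1 + 4y2 + 7y3 + 8y4
  subject to:
    y1 + 3y3 + y4 >= 1
    y2 + y3 + y4 >= 5
    y1, y2, y3, y4 >= 0

Solving the primal: x* = (1, 4).
  primal value c^T x* = 21.
Solving the dual: y* = (0, 4.6667, 0.3333, 0).
  dual value b^T y* = 21.
Strong duality: c^T x* = b^T y*. Confirmed.

21


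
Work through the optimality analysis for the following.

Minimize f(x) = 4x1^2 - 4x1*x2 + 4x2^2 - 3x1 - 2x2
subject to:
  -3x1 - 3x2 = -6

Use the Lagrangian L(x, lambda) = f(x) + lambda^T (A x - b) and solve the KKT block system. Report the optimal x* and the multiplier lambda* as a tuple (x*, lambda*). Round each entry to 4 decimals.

Form the Lagrangian:
  L(x, lambda) = (1/2) x^T Q x + c^T x + lambda^T (A x - b)
Stationarity (grad_x L = 0): Q x + c + A^T lambda = 0.
Primal feasibility: A x = b.

This gives the KKT block system:
  [ Q   A^T ] [ x     ]   [-c ]
  [ A    0  ] [ lambda ] = [ b ]

Solving the linear system:
  x*      = (1.0417, 0.9583)
  lambda* = (0.5)
  f(x*)   = -1.0208

x* = (1.0417, 0.9583), lambda* = (0.5)


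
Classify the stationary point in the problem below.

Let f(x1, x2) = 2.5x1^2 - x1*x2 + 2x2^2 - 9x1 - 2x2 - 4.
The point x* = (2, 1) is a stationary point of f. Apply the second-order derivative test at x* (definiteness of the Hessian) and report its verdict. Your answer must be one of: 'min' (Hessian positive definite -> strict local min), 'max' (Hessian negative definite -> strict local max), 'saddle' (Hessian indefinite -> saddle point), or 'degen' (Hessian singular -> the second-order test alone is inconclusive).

Compute the Hessian H = grad^2 f:
  H = [[5, -1], [-1, 4]]
Verify stationarity: grad f(x*) = H x* + g = (0, 0).
Eigenvalues of H: 3.382, 5.618.
Both eigenvalues > 0, so H is positive definite -> x* is a strict local min.

min


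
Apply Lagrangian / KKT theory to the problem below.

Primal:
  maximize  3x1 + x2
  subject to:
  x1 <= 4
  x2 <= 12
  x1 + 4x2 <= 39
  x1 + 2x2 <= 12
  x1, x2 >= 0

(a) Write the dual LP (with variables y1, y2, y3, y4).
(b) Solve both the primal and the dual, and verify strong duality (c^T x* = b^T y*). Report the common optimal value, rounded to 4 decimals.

The standard primal-dual pair for 'max c^T x s.t. A x <= b, x >= 0' is:
  Dual:  min b^T y  s.t.  A^T y >= c,  y >= 0.

So the dual LP is:
  minimize  4y1 + 12y2 + 39y3 + 12y4
  subject to:
    y1 + y3 + y4 >= 3
    y2 + 4y3 + 2y4 >= 1
    y1, y2, y3, y4 >= 0

Solving the primal: x* = (4, 4).
  primal value c^T x* = 16.
Solving the dual: y* = (2.5, 0, 0, 0.5).
  dual value b^T y* = 16.
Strong duality: c^T x* = b^T y*. Confirmed.

16


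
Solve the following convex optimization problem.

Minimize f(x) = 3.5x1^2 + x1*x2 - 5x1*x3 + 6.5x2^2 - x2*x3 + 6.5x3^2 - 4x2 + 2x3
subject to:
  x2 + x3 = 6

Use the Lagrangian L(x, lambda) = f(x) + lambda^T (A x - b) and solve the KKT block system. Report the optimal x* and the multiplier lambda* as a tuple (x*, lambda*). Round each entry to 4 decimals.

Form the Lagrangian:
  L(x, lambda) = (1/2) x^T Q x + c^T x + lambda^T (A x - b)
Stationarity (grad_x L = 0): Q x + c + A^T lambda = 0.
Primal feasibility: A x = b.

This gives the KKT block system:
  [ Q   A^T ] [ x     ]   [-c ]
  [ A    0  ] [ lambda ] = [ b ]

Solving the linear system:
  x*      = (1.875, 2.8125, 3.1875)
  lambda* = (-31.25)
  f(x*)   = 91.3125

x* = (1.875, 2.8125, 3.1875), lambda* = (-31.25)


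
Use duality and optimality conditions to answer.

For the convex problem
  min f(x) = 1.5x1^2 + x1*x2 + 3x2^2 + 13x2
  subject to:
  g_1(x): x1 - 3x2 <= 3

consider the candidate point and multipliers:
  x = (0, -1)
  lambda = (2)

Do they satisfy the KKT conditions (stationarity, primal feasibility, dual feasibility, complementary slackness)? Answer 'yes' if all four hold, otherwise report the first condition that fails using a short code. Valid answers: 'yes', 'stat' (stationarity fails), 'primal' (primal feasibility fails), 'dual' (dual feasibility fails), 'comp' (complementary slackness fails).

Gradient of f: grad f(x) = Q x + c = (-1, 7)
Constraint values g_i(x) = a_i^T x - b_i:
  g_1((0, -1)) = 0
Stationarity residual: grad f(x) + sum_i lambda_i a_i = (1, 1)
  -> stationarity FAILS
Primal feasibility (all g_i <= 0): OK
Dual feasibility (all lambda_i >= 0): OK
Complementary slackness (lambda_i * g_i(x) = 0 for all i): OK

Verdict: the first failing condition is stationarity -> stat.

stat


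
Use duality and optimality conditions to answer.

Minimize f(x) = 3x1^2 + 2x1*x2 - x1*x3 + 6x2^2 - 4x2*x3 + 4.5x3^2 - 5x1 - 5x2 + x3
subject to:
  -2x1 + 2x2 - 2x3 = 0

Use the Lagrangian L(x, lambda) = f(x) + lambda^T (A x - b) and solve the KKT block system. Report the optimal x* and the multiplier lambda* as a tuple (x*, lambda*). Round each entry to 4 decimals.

Form the Lagrangian:
  L(x, lambda) = (1/2) x^T Q x + c^T x + lambda^T (A x - b)
Stationarity (grad_x L = 0): Q x + c + A^T lambda = 0.
Primal feasibility: A x = b.

This gives the KKT block system:
  [ Q   A^T ] [ x     ]   [-c ]
  [ A    0  ] [ lambda ] = [ b ]

Solving the linear system:
  x*      = (0.4585, 0.4488, -0.0098)
  lambda* = (-0.6707)
  f(x*)   = -2.2732

x* = (0.4585, 0.4488, -0.0098), lambda* = (-0.6707)


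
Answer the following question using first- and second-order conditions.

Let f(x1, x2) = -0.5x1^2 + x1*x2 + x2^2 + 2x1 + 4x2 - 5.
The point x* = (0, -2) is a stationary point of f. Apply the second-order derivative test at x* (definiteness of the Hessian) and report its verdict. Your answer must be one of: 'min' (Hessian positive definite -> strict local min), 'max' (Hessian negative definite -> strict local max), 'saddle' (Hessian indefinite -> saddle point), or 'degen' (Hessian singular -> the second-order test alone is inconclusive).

Compute the Hessian H = grad^2 f:
  H = [[-1, 1], [1, 2]]
Verify stationarity: grad f(x*) = H x* + g = (0, 0).
Eigenvalues of H: -1.3028, 2.3028.
Eigenvalues have mixed signs, so H is indefinite -> x* is a saddle point.

saddle


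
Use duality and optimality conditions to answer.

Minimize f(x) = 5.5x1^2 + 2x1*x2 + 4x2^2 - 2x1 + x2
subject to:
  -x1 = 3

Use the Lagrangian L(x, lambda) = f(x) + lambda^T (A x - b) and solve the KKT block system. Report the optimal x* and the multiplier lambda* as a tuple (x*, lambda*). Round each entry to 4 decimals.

Form the Lagrangian:
  L(x, lambda) = (1/2) x^T Q x + c^T x + lambda^T (A x - b)
Stationarity (grad_x L = 0): Q x + c + A^T lambda = 0.
Primal feasibility: A x = b.

This gives the KKT block system:
  [ Q   A^T ] [ x     ]   [-c ]
  [ A    0  ] [ lambda ] = [ b ]

Solving the linear system:
  x*      = (-3, 0.625)
  lambda* = (-33.75)
  f(x*)   = 53.9375

x* = (-3, 0.625), lambda* = (-33.75)


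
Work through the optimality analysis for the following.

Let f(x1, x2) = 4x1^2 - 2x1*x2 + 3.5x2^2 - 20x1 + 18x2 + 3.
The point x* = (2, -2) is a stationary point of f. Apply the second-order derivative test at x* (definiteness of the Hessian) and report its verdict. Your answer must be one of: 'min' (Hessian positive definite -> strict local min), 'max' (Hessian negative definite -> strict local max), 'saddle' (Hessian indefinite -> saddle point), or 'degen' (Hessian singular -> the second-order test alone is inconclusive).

Compute the Hessian H = grad^2 f:
  H = [[8, -2], [-2, 7]]
Verify stationarity: grad f(x*) = H x* + g = (0, 0).
Eigenvalues of H: 5.4384, 9.5616.
Both eigenvalues > 0, so H is positive definite -> x* is a strict local min.

min


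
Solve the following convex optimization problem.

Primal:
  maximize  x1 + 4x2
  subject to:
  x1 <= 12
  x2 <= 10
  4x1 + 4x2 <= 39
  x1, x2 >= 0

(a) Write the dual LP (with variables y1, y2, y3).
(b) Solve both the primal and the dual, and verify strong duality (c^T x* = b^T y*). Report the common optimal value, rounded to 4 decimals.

The standard primal-dual pair for 'max c^T x s.t. A x <= b, x >= 0' is:
  Dual:  min b^T y  s.t.  A^T y >= c,  y >= 0.

So the dual LP is:
  minimize  12y1 + 10y2 + 39y3
  subject to:
    y1 + 4y3 >= 1
    y2 + 4y3 >= 4
    y1, y2, y3 >= 0

Solving the primal: x* = (0, 9.75).
  primal value c^T x* = 39.
Solving the dual: y* = (0, 0, 1).
  dual value b^T y* = 39.
Strong duality: c^T x* = b^T y*. Confirmed.

39


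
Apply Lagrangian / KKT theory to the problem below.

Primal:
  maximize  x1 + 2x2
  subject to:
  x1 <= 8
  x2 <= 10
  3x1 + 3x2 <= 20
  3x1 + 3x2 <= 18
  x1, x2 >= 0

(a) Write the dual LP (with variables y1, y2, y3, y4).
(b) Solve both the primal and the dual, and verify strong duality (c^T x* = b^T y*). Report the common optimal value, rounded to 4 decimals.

The standard primal-dual pair for 'max c^T x s.t. A x <= b, x >= 0' is:
  Dual:  min b^T y  s.t.  A^T y >= c,  y >= 0.

So the dual LP is:
  minimize  8y1 + 10y2 + 20y3 + 18y4
  subject to:
    y1 + 3y3 + 3y4 >= 1
    y2 + 3y3 + 3y4 >= 2
    y1, y2, y3, y4 >= 0

Solving the primal: x* = (0, 6).
  primal value c^T x* = 12.
Solving the dual: y* = (0, 0, 0, 0.6667).
  dual value b^T y* = 12.
Strong duality: c^T x* = b^T y*. Confirmed.

12


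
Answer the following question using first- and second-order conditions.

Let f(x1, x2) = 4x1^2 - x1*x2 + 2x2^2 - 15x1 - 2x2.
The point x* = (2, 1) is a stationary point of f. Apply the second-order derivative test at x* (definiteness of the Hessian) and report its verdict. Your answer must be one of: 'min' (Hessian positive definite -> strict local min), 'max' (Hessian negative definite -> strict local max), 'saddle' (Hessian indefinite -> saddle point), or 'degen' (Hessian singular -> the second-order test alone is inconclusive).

Compute the Hessian H = grad^2 f:
  H = [[8, -1], [-1, 4]]
Verify stationarity: grad f(x*) = H x* + g = (0, 0).
Eigenvalues of H: 3.7639, 8.2361.
Both eigenvalues > 0, so H is positive definite -> x* is a strict local min.

min


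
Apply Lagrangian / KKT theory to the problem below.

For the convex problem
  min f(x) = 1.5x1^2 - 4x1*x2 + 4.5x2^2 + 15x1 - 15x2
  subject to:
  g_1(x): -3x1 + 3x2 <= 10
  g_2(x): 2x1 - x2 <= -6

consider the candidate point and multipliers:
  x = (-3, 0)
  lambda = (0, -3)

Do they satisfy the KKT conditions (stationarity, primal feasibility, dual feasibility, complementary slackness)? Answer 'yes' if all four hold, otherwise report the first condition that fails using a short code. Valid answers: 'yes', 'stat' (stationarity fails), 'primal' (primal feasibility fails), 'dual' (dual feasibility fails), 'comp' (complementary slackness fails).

Gradient of f: grad f(x) = Q x + c = (6, -3)
Constraint values g_i(x) = a_i^T x - b_i:
  g_1((-3, 0)) = -1
  g_2((-3, 0)) = 0
Stationarity residual: grad f(x) + sum_i lambda_i a_i = (0, 0)
  -> stationarity OK
Primal feasibility (all g_i <= 0): OK
Dual feasibility (all lambda_i >= 0): FAILS
Complementary slackness (lambda_i * g_i(x) = 0 for all i): OK

Verdict: the first failing condition is dual_feasibility -> dual.

dual


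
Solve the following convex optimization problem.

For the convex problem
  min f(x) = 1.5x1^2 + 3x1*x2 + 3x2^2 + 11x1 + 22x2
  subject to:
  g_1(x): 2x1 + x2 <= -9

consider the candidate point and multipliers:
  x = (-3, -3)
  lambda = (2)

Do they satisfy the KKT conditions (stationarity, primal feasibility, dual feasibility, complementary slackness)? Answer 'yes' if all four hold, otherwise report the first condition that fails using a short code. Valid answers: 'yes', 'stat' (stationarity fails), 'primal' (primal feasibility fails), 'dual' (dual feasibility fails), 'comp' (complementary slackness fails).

Gradient of f: grad f(x) = Q x + c = (-7, -5)
Constraint values g_i(x) = a_i^T x - b_i:
  g_1((-3, -3)) = 0
Stationarity residual: grad f(x) + sum_i lambda_i a_i = (-3, -3)
  -> stationarity FAILS
Primal feasibility (all g_i <= 0): OK
Dual feasibility (all lambda_i >= 0): OK
Complementary slackness (lambda_i * g_i(x) = 0 for all i): OK

Verdict: the first failing condition is stationarity -> stat.

stat


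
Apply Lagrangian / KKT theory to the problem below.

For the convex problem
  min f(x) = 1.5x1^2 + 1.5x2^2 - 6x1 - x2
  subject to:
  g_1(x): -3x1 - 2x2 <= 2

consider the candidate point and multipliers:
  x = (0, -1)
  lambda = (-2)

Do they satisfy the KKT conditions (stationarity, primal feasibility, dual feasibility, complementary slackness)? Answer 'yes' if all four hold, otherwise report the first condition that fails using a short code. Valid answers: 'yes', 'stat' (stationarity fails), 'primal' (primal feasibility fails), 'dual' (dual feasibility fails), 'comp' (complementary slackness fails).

Gradient of f: grad f(x) = Q x + c = (-6, -4)
Constraint values g_i(x) = a_i^T x - b_i:
  g_1((0, -1)) = 0
Stationarity residual: grad f(x) + sum_i lambda_i a_i = (0, 0)
  -> stationarity OK
Primal feasibility (all g_i <= 0): OK
Dual feasibility (all lambda_i >= 0): FAILS
Complementary slackness (lambda_i * g_i(x) = 0 for all i): OK

Verdict: the first failing condition is dual_feasibility -> dual.

dual


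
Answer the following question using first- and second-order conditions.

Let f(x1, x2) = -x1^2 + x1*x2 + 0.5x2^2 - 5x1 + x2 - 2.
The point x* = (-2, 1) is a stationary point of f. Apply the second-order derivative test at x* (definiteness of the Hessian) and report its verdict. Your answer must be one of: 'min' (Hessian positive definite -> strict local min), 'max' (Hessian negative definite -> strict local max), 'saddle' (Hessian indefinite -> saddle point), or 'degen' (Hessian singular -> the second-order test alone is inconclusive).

Compute the Hessian H = grad^2 f:
  H = [[-2, 1], [1, 1]]
Verify stationarity: grad f(x*) = H x* + g = (0, 0).
Eigenvalues of H: -2.3028, 1.3028.
Eigenvalues have mixed signs, so H is indefinite -> x* is a saddle point.

saddle


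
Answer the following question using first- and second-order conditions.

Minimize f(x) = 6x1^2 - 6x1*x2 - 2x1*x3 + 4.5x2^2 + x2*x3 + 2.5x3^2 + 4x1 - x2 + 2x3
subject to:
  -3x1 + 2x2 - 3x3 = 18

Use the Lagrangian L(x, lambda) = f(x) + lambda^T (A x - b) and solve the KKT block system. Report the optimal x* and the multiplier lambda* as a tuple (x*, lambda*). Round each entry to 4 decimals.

Form the Lagrangian:
  L(x, lambda) = (1/2) x^T Q x + c^T x + lambda^T (A x - b)
Stationarity (grad_x L = 0): Q x + c + A^T lambda = 0.
Primal feasibility: A x = b.

This gives the KKT block system:
  [ Q   A^T ] [ x     ]   [-c ]
  [ A    0  ] [ lambda ] = [ b ]

Solving the linear system:
  x*      = (-1.9834, 0.2012, -3.8824)
  lambda* = (-4.4146)
  f(x*)   = 31.7818

x* = (-1.9834, 0.2012, -3.8824), lambda* = (-4.4146)


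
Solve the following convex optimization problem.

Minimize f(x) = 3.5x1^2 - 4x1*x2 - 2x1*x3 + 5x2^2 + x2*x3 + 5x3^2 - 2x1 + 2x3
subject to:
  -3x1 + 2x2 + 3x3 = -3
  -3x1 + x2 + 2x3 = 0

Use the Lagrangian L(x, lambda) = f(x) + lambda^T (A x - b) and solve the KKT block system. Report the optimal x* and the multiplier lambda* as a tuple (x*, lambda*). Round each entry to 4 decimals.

Form the Lagrangian:
  L(x, lambda) = (1/2) x^T Q x + c^T x + lambda^T (A x - b)
Stationarity (grad_x L = 0): Q x + c + A^T lambda = 0.
Primal feasibility: A x = b.

This gives the KKT block system:
  [ Q   A^T ] [ x     ]   [-c ]
  [ A    0  ] [ lambda ] = [ b ]

Solving the linear system:
  x*      = (-1.4641, -1.6077, -1.3923)
  lambda* = (12.6243, -13.6354)
  f(x*)   = 19.0083

x* = (-1.4641, -1.6077, -1.3923), lambda* = (12.6243, -13.6354)


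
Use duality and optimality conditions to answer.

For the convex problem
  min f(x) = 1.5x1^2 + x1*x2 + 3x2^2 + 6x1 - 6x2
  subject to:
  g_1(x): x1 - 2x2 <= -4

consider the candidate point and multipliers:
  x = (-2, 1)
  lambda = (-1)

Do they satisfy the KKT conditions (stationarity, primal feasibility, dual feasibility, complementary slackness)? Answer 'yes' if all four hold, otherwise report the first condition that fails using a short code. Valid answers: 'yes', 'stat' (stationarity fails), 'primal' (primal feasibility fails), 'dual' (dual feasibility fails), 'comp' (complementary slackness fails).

Gradient of f: grad f(x) = Q x + c = (1, -2)
Constraint values g_i(x) = a_i^T x - b_i:
  g_1((-2, 1)) = 0
Stationarity residual: grad f(x) + sum_i lambda_i a_i = (0, 0)
  -> stationarity OK
Primal feasibility (all g_i <= 0): OK
Dual feasibility (all lambda_i >= 0): FAILS
Complementary slackness (lambda_i * g_i(x) = 0 for all i): OK

Verdict: the first failing condition is dual_feasibility -> dual.

dual


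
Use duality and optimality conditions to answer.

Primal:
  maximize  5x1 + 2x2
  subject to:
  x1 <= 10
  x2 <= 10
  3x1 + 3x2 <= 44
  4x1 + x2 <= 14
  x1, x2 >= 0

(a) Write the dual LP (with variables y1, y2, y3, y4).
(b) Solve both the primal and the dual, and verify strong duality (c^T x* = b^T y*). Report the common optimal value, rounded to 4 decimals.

The standard primal-dual pair for 'max c^T x s.t. A x <= b, x >= 0' is:
  Dual:  min b^T y  s.t.  A^T y >= c,  y >= 0.

So the dual LP is:
  minimize  10y1 + 10y2 + 44y3 + 14y4
  subject to:
    y1 + 3y3 + 4y4 >= 5
    y2 + 3y3 + y4 >= 2
    y1, y2, y3, y4 >= 0

Solving the primal: x* = (1, 10).
  primal value c^T x* = 25.
Solving the dual: y* = (0, 0.75, 0, 1.25).
  dual value b^T y* = 25.
Strong duality: c^T x* = b^T y*. Confirmed.

25
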